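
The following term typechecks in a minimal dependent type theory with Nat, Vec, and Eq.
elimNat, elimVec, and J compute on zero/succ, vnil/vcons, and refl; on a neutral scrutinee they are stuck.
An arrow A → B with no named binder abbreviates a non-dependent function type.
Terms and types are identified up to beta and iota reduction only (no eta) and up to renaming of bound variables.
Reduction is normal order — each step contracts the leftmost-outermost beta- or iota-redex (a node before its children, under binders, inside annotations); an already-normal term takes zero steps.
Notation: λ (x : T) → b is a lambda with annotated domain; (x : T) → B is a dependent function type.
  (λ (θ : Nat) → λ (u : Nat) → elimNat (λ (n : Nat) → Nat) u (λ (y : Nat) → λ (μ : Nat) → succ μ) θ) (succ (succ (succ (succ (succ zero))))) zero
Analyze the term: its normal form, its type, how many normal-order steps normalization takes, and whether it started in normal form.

resulting normal form:
  succ (succ (succ (succ (succ zero))))
inferred type:
  Nat
reduction steps (normal order): 18
already normal: no
first redex: a beta-redex


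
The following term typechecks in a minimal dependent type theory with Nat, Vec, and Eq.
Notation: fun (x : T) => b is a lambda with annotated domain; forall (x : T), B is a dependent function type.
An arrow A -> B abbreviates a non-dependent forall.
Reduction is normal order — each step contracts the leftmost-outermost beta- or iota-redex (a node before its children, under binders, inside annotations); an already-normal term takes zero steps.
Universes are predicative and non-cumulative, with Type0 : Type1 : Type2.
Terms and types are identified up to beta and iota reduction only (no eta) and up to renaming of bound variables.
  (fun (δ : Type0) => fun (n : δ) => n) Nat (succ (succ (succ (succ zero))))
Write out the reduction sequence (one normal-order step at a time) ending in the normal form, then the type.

normal-order reduction:
  (fun (δ : Type0) => fun (n : δ) => n) Nat (succ (succ (succ (succ zero))))
  ~> (fun (δ : Nat) => δ) (succ (succ (succ (succ zero))))
  ~> succ (succ (succ (succ zero)))
the term's type:
  Nat


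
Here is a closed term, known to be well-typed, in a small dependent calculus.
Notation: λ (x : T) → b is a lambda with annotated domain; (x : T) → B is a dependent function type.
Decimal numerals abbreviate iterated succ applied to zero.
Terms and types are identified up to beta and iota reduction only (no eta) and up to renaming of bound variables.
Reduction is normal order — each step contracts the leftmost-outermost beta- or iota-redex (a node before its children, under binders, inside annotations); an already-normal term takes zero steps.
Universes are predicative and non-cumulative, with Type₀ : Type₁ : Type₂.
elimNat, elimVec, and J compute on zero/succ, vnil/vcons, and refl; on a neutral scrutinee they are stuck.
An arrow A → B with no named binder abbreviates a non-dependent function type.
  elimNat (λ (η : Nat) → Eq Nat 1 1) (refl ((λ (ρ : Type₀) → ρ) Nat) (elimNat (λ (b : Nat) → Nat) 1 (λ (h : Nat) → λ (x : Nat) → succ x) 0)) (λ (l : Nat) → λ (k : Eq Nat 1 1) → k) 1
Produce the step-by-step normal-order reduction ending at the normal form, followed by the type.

normal-order reduction:
  elimNat (λ (η : Nat) → Eq Nat 1 1) (refl ((λ (ρ : Type₀) → ρ) Nat) (elimNat (λ (b : Nat) → Nat) 1 (λ (h : Nat) → λ (x : Nat) → succ x) 0)) (λ (l : Nat) → λ (k : Eq Nat 1 1) → k) 1
  ~> (λ (η : Nat) → λ (ρ : Eq Nat 1 1) → ρ) 0 (elimNat (λ (b : Nat) → Eq Nat 1 1) (refl ((λ (h : Type₀) → h) Nat) (elimNat (λ (x : Nat) → Nat) 1 (λ (l : Nat) → λ (k : Nat) → succ k) 0)) (λ (w : Nat) → λ (γ : Eq Nat 1 1) → γ) 0)
  ~> (λ (η : Eq Nat 1 1) → η) (elimNat (λ (ρ : Nat) → Eq Nat 1 1) (refl ((λ (b : Type₀) → b) Nat) (elimNat (λ (h : Nat) → Nat) 1 (λ (x : Nat) → λ (l : Nat) → succ l) 0)) (λ (k : Nat) → λ (w : Eq Nat 1 1) → w) 0)
  ~> elimNat (λ (η : Nat) → Eq Nat 1 1) (refl ((λ (ρ : Type₀) → ρ) Nat) (elimNat (λ (b : Nat) → Nat) 1 (λ (h : Nat) → λ (x : Nat) → succ x) 0)) (λ (l : Nat) → λ (k : Eq Nat 1 1) → k) 0
  ~> refl ((λ (η : Type₀) → η) Nat) (elimNat (λ (ρ : Nat) → Nat) 1 (λ (b : Nat) → λ (h : Nat) → succ h) 0)
  ~> refl Nat (elimNat (λ (η : Nat) → Nat) 1 (λ (ρ : Nat) → λ (b : Nat) → succ b) 0)
  ~> refl Nat 1
the term's type:
  Eq Nat 1 1


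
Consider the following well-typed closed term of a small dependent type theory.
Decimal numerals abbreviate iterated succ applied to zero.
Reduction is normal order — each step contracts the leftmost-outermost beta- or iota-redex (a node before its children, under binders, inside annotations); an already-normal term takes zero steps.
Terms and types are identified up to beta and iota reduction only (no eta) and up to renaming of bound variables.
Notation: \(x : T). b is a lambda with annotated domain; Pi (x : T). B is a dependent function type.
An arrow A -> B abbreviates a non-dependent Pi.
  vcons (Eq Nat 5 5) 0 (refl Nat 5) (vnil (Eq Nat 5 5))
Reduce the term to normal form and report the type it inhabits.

resulting normal form:
  vcons (Eq Nat 5 5) 0 (refl Nat 5) (vnil (Eq Nat 5 5))
type:
  Vec (Eq Nat 5 5) 1


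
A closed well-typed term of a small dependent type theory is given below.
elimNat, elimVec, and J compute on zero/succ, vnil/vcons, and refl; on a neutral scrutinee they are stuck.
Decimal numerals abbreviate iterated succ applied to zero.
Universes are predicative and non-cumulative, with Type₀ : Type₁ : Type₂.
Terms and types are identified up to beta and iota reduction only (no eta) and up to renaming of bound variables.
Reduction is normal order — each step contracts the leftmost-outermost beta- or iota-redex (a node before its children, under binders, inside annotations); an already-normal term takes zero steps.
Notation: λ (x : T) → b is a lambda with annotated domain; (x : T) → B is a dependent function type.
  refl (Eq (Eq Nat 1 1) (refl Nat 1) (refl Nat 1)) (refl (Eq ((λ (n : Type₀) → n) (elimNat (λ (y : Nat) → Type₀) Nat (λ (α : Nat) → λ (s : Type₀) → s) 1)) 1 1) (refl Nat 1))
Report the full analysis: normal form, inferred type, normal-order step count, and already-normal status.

reduced normal form:
  refl (Eq (Eq Nat 1 1) (refl Nat 1) (refl Nat 1)) (refl (Eq Nat 1 1) (refl Nat 1))
inferred type:
  Eq (Eq (Eq Nat 1 1) (refl Nat 1) (refl Nat 1)) (refl (Eq Nat 1 1) (refl Nat 1)) (refl (Eq Nat 1 1) (refl Nat 1))
steps to reach normal form (normal order): 5
already normal: no
first contracted redex: a beta-redex


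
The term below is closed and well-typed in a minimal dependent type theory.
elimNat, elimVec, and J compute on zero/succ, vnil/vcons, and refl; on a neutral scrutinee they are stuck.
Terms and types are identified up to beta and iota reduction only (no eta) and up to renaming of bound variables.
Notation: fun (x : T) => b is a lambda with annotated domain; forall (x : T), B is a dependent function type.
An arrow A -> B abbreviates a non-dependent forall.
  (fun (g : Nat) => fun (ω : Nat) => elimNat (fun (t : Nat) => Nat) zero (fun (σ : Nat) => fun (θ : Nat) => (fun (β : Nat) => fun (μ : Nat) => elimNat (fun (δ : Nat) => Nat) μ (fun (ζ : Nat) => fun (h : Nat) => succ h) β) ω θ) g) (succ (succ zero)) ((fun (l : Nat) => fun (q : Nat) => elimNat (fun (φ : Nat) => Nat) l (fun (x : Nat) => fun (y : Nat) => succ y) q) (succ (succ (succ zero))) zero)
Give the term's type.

type:
  Nat


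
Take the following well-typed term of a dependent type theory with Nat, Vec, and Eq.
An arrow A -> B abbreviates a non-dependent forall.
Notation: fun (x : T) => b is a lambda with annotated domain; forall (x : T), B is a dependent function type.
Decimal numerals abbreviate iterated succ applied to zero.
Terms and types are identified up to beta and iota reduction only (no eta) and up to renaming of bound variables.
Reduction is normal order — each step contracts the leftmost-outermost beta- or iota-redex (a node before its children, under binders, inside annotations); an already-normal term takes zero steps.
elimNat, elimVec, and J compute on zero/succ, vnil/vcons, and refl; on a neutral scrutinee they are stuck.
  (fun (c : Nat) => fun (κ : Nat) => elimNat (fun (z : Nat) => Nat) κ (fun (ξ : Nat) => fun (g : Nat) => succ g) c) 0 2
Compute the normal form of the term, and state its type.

normal form:
  2
the term's type:
  Nat


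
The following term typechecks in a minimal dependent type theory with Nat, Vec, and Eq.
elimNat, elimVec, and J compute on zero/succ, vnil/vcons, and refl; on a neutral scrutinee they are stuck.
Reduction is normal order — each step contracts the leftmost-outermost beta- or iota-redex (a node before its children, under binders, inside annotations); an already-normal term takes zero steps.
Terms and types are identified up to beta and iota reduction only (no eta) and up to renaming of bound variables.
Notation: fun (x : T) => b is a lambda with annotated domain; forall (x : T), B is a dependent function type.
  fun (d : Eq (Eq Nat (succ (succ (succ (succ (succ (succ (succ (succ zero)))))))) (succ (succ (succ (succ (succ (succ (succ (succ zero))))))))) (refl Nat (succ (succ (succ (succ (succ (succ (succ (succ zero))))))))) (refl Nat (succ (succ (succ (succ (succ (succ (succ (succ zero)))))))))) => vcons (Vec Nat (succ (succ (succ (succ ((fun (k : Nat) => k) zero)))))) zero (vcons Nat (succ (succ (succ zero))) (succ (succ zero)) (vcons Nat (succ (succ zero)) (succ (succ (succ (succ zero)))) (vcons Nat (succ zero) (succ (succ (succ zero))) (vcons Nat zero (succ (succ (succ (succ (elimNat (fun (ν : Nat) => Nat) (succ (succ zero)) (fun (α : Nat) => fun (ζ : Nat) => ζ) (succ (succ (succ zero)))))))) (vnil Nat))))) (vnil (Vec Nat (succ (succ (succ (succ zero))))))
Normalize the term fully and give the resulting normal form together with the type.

normal form:
  fun (d : Eq (Eq Nat (succ (succ (succ (succ (succ (succ (succ (succ zero)))))))) (succ (succ (succ (succ (succ (succ (succ (succ zero))))))))) (refl Nat (succ (succ (succ (succ (succ (succ (succ (succ zero))))))))) (refl Nat (succ (succ (succ (succ (succ (succ (succ (succ zero)))))))))) => vcons (Vec Nat (succ (succ (succ (succ zero))))) zero (vcons Nat (succ (succ (succ zero))) (succ (succ zero)) (vcons Nat (succ (succ zero)) (succ (succ (succ (succ zero)))) (vcons Nat (succ zero) (succ (succ (succ zero))) (vcons Nat zero (succ (succ (succ (succ (succ (succ zero)))))) (vnil Nat))))) (vnil (Vec Nat (succ (succ (succ (succ zero))))))
type:
  forall (d : Eq (Eq Nat (succ (succ (succ (succ (succ (succ (succ (succ zero)))))))) (succ (succ (succ (succ (succ (succ (succ (succ zero))))))))) (refl Nat (succ (succ (succ (succ (succ (succ (succ (succ zero))))))))) (refl Nat (succ (succ (succ (succ (succ (succ (succ (succ zero)))))))))), Vec (Vec Nat (succ (succ (succ (succ zero))))) (succ zero)
observation: normalization takes exactly 11 steps under the normal-order strategy.


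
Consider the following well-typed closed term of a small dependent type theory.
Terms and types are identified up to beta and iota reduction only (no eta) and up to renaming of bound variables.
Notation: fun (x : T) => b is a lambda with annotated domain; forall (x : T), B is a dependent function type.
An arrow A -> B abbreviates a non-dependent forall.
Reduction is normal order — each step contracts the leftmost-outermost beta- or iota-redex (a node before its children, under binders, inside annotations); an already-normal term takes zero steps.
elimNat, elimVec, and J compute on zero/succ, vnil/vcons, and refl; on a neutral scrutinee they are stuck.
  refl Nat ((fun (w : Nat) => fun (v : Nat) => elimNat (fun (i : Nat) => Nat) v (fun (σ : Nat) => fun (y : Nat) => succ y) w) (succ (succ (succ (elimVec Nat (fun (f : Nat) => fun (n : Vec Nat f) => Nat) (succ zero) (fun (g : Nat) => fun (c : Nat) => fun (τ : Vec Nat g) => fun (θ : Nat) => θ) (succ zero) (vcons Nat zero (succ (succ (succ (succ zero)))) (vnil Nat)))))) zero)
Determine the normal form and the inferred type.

resulting normal form:
  refl Nat (succ (succ (succ (succ zero))))
inferred type:
  Eq Nat (succ (succ (succ (succ zero)))) (succ (succ (succ (succ zero))))
observation: 21 normal-order steps separate the term from its normal form.


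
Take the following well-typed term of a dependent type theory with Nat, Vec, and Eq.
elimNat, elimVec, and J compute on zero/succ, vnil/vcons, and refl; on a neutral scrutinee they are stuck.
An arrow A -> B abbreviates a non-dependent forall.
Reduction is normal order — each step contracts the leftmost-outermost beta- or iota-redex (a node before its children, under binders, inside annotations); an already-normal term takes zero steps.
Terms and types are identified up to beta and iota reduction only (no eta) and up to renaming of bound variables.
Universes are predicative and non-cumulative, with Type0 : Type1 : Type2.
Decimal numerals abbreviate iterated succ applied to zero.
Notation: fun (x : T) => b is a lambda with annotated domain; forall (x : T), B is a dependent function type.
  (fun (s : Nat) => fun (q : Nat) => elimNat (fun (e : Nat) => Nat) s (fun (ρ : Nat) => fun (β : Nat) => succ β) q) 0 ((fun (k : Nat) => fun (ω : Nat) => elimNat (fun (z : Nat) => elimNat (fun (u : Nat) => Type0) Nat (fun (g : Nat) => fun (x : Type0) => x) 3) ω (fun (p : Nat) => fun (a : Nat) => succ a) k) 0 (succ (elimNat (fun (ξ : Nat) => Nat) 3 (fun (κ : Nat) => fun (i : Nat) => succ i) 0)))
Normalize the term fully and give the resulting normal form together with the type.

reduced normal form:
  4
inferred type:
  Nat


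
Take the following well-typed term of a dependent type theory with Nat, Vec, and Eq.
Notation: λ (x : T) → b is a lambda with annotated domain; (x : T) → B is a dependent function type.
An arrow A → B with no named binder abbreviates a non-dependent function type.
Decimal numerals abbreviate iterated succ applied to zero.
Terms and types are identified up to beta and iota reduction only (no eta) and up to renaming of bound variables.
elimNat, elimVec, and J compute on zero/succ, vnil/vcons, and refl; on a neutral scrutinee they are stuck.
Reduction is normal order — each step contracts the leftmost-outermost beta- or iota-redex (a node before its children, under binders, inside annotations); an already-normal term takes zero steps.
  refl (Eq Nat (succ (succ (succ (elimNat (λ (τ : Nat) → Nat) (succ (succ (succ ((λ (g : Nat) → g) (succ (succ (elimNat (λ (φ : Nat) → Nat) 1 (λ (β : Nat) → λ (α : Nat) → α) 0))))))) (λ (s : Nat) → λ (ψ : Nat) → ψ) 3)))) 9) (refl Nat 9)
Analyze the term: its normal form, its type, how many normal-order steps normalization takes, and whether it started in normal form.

resulting normal form:
  refl (Eq Nat 9 9) (refl Nat 9)
the term's type:
  Eq (Eq Nat 9 9) (refl Nat 9) (refl Nat 9)
normal-order step count: 12
term was already normal: no
first redex: an elimNat iota-redex


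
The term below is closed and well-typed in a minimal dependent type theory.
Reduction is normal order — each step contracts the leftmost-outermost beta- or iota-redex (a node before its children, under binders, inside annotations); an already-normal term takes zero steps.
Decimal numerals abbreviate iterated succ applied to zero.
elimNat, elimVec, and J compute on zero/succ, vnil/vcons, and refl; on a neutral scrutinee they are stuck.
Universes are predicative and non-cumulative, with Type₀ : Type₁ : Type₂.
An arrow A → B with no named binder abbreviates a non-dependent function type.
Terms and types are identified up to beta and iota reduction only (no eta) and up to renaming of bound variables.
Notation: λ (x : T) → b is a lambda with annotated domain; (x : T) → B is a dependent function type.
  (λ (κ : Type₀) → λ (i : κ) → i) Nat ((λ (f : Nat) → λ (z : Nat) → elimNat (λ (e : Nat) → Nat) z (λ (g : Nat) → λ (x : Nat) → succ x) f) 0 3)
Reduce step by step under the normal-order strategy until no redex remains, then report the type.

normal-order reduction:
  (λ (κ : Type₀) → λ (i : κ) → i) Nat ((λ (f : Nat) → λ (z : Nat) → elimNat (λ (e : Nat) → Nat) z (λ (g : Nat) → λ (x : Nat) → succ x) f) 0 3)
  ~> (λ (κ : Nat) → κ) ((λ (i : Nat) → λ (f : Nat) → elimNat (λ (z : Nat) → Nat) f (λ (e : Nat) → λ (g : Nat) → succ g) i) 0 3)
  ~> (λ (κ : Nat) → λ (i : Nat) → elimNat (λ (f : Nat) → Nat) i (λ (z : Nat) → λ (e : Nat) → succ e) κ) 0 3
  ~> (λ (κ : Nat) → elimNat (λ (i : Nat) → Nat) κ (λ (f : Nat) → λ (z : Nat) → succ z) 0) 3
  ~> elimNat (λ (κ : Nat) → Nat) 3 (λ (i : Nat) → λ (f : Nat) → succ f) 0
  ~> 3
the term's type:
  Nat


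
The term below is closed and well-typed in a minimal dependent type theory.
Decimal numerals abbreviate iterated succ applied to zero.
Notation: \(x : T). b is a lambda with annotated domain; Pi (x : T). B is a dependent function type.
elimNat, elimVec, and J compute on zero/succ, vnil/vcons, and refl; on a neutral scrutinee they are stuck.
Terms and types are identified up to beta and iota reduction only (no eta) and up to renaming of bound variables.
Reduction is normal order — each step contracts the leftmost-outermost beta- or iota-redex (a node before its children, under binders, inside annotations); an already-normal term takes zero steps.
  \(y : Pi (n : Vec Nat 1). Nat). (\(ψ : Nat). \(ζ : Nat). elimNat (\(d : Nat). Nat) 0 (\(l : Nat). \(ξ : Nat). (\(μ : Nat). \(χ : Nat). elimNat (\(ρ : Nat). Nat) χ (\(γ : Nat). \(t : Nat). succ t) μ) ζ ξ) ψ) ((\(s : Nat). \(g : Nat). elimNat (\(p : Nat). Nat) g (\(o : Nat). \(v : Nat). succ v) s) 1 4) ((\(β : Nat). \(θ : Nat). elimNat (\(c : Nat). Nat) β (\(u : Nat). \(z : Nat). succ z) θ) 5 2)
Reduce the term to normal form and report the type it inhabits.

reduced normal form:
  \(y : Pi (n : Vec Nat 1). Nat). 35
inferred type:
  Pi (y : Pi (n : Vec Nat 1). Nat). Nat


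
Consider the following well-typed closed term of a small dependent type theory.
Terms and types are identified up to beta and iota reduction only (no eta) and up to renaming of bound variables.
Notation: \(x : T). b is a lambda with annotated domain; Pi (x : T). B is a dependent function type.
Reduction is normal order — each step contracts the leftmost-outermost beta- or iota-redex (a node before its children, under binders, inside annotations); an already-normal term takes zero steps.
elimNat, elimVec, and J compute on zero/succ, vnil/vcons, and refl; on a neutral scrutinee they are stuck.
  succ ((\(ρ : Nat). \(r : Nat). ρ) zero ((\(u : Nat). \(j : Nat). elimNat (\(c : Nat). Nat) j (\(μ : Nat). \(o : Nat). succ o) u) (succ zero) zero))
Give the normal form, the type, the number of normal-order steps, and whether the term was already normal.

reduced normal form:
  succ zero
the term's type:
  Nat
steps to reach normal form (normal order): 2
term was already normal: no
first contracted redex: a beta-redex


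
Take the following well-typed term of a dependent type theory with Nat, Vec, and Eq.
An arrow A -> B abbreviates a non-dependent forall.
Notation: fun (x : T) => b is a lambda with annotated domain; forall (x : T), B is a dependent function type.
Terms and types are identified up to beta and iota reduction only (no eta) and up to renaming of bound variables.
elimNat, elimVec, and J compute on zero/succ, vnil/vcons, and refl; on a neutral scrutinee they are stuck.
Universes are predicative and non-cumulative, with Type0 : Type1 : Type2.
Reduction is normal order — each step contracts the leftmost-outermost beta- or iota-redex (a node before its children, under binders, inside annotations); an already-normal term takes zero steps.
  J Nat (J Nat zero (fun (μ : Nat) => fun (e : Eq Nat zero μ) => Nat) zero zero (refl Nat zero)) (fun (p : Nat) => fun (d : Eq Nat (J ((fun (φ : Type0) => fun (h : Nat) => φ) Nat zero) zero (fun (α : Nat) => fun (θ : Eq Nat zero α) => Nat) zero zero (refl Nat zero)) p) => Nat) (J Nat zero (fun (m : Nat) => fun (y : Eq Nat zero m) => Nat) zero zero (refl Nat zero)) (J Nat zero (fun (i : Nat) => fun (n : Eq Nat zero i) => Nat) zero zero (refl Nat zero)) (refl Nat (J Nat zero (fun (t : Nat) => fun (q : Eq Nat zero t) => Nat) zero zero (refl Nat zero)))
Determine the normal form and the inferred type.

reduced normal form:
  zero
type:
  Nat
observation: contracting a J iota-redex first, the term normalizes in 2 steps.


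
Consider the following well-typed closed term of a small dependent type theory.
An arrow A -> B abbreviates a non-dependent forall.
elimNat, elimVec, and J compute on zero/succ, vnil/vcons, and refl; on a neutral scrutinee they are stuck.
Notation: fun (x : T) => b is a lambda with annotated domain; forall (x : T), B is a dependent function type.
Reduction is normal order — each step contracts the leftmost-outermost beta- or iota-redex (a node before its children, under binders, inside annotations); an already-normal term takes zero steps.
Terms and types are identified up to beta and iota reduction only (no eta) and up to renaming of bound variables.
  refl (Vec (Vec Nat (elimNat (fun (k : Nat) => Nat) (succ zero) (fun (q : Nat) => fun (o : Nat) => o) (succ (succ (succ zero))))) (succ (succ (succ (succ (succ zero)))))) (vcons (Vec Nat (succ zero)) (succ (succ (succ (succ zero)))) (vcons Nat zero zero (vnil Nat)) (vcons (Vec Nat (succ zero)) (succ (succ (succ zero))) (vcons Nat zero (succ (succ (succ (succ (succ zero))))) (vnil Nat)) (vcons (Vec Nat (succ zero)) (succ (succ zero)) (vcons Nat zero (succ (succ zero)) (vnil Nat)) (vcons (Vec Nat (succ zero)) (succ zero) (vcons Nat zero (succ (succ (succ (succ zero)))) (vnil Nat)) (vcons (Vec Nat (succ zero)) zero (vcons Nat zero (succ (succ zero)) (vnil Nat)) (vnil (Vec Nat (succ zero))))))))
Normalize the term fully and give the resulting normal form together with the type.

normal form:
  refl (Vec (Vec Nat (succ zero)) (succ (succ (succ (succ (succ zero)))))) (vcons (Vec Nat (succ zero)) (succ (succ (succ (succ zero)))) (vcons Nat zero zero (vnil Nat)) (vcons (Vec Nat (succ zero)) (succ (succ (succ zero))) (vcons Nat zero (succ (succ (succ (succ (succ zero))))) (vnil Nat)) (vcons (Vec Nat (succ zero)) (succ (succ zero)) (vcons Nat zero (succ (succ zero)) (vnil Nat)) (vcons (Vec Nat (succ zero)) (succ zero) (vcons Nat zero (succ (succ (succ (succ zero)))) (vnil Nat)) (vcons (Vec Nat (succ zero)) zero (vcons Nat zero (succ (succ zero)) (vnil Nat)) (vnil (Vec Nat (succ zero))))))))
the term's type:
  Eq (Vec (Vec Nat (succ zero)) (succ (succ (succ (succ (succ zero)))))) (vcons (Vec Nat (succ zero)) (succ (succ (succ (succ zero)))) (vcons Nat zero zero (vnil Nat)) (vcons (Vec Nat (succ zero)) (succ (succ (succ zero))) (vcons Nat zero (succ (succ (succ (succ (succ zero))))) (vnil Nat)) (vcons (Vec Nat (succ zero)) (succ (succ zero)) (vcons Nat zero (succ (succ zero)) (vnil Nat)) (vcons (Vec Nat (succ zero)) (succ zero) (vcons Nat zero (succ (succ (succ (succ zero)))) (vnil Nat)) (vcons (Vec Nat (succ zero)) zero (vcons Nat zero (succ (succ zero)) (vnil Nat)) (vnil (Vec Nat (succ zero)))))))) (vcons (Vec Nat (succ zero)) (succ (succ (succ (succ zero)))) (vcons Nat zero zero (vnil Nat)) (vcons (Vec Nat (succ zero)) (succ (succ (succ zero))) (vcons Nat zero (succ (succ (succ (succ (succ zero))))) (vnil Nat)) (vcons (Vec Nat (succ zero)) (succ (succ zero)) (vcons Nat zero (succ (succ zero)) (vnil Nat)) (vcons (Vec Nat (succ zero)) (succ zero) (vcons Nat zero (succ (succ (succ (succ zero)))) (vnil Nat)) (vcons (Vec Nat (succ zero)) zero (vcons Nat zero (succ (succ zero)) (vnil Nat)) (vnil (Vec Nat (succ zero))))))))
observation: the first redex contracted is an elimNat iota-redex; the normal form is reached in 10 normal-order steps.


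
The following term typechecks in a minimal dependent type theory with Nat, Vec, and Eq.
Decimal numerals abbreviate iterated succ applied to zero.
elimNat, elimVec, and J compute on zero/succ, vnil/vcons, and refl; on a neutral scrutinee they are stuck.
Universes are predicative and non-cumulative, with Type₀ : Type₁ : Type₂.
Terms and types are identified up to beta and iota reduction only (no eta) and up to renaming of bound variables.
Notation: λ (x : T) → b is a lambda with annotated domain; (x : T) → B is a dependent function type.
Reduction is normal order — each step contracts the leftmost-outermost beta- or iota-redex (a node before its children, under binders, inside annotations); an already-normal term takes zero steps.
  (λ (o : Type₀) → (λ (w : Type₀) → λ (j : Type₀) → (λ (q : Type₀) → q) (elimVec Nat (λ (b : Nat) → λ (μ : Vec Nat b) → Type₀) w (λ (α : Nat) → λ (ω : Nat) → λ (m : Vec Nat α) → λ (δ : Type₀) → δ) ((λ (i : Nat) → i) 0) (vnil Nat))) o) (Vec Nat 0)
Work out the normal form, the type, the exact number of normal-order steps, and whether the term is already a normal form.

normal form:
  λ (o : Type₀) → Vec Nat 0
inferred type:
  (o : Type₀) → Type₀
steps to reach normal form (normal order): 4
started in normal form: no
first contracted redex: a beta-redex


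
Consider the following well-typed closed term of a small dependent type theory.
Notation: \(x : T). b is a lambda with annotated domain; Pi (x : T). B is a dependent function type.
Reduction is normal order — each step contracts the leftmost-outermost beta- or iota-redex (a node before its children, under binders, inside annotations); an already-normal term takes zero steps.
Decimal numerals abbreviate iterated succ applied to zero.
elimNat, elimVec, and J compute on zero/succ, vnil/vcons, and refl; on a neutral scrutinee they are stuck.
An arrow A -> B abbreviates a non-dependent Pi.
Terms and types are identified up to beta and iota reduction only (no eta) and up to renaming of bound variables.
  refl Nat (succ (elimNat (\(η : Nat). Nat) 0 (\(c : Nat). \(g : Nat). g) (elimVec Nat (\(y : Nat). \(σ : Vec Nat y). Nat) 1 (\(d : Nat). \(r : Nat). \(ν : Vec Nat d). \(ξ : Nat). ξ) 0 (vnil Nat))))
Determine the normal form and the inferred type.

resulting normal form:
  refl Nat 1
the term's type:
  Eq Nat 1 1
observation: contracting an elimVec iota-redex first, the term normalizes in 5 steps.


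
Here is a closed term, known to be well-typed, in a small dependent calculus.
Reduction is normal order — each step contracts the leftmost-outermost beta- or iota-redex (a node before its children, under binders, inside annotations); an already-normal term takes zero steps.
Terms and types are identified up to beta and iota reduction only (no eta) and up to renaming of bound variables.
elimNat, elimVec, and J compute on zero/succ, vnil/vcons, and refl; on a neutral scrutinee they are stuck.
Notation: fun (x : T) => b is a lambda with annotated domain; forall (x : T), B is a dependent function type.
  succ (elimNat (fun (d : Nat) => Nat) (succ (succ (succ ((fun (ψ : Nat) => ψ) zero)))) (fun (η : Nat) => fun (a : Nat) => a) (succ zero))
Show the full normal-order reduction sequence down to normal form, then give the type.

normal-order reduction:
  succ (elimNat (fun (d : Nat) => Nat) (succ (succ (succ ((fun (ψ : Nat) => ψ) zero)))) (fun (η : Nat) => fun (a : Nat) => a) (succ zero))
  ~> succ ((fun (d : Nat) => fun (ψ : Nat) => ψ) zero (elimNat (fun (η : Nat) => Nat) (succ (succ (succ ((fun (a : Nat) => a) zero)))) (fun (n : Nat) => fun (s : Nat) => s) zero))
  ~> succ ((fun (d : Nat) => d) (elimNat (fun (ψ : Nat) => Nat) (succ (succ (succ ((fun (η : Nat) => η) zero)))) (fun (a : Nat) => fun (n : Nat) => n) zero))
  ~> succ (elimNat (fun (d : Nat) => Nat) (succ (succ (succ ((fun (ψ : Nat) => ψ) zero)))) (fun (η : Nat) => fun (a : Nat) => a) zero)
  ~> succ (succ (succ (succ ((fun (d : Nat) => d) zero))))
  ~> succ (succ (succ (succ zero)))
inferred type:
  Nat


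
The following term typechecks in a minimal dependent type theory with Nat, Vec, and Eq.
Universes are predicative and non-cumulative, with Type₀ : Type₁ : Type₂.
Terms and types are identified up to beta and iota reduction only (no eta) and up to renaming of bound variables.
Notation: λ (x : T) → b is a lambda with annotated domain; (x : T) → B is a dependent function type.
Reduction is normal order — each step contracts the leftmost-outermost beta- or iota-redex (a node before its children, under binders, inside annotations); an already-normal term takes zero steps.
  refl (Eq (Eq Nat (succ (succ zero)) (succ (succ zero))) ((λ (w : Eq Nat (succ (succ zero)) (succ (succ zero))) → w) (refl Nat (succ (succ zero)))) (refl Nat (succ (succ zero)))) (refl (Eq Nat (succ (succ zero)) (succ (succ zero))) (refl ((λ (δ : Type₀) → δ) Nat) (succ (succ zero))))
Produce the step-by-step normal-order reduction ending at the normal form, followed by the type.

normal-order reduction sequence:
  refl (Eq (Eq Nat (succ (succ zero)) (succ (succ zero))) ((λ (w : Eq Nat (succ (succ zero)) (succ (succ zero))) → w) (refl Nat (succ (succ zero)))) (refl Nat (succ (succ zero)))) (refl (Eq Nat (succ (succ zero)) (succ (succ zero))) (refl ((λ (δ : Type₀) → δ) Nat) (succ (succ zero))))
  ~> refl (Eq (Eq Nat (succ (succ zero)) (succ (succ zero))) (refl Nat (succ (succ zero))) (refl Nat (succ (succ zero)))) (refl (Eq Nat (succ (succ zero)) (succ (succ zero))) (refl ((λ (w : Type₀) → w) Nat) (succ (succ zero))))
  ~> refl (Eq (Eq Nat (succ (succ zero)) (succ (succ zero))) (refl Nat (succ (succ zero))) (refl Nat (succ (succ zero)))) (refl (Eq Nat (succ (succ zero)) (succ (succ zero))) (refl Nat (succ (succ zero))))
inferred type:
  Eq (Eq (Eq Nat (succ (succ zero)) (succ (succ zero))) (refl Nat (succ (succ zero))) (refl Nat (succ (succ zero)))) (refl (Eq Nat (succ (succ zero)) (succ (succ zero))) (refl Nat (succ (succ zero)))) (refl (Eq Nat (succ (succ zero)) (succ (succ zero))) (refl Nat (succ (succ zero))))


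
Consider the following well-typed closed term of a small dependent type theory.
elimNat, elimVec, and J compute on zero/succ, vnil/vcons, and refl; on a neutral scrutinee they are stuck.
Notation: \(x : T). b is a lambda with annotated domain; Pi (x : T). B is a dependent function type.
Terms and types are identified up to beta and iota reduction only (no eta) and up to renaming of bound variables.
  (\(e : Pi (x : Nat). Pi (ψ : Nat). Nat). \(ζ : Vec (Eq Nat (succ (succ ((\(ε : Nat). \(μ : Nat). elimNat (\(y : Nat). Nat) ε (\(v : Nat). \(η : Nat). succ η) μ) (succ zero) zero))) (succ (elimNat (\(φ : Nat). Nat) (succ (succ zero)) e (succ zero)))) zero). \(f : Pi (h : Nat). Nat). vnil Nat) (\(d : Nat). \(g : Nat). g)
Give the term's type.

inferred type:
  Pi (e : Vec (Eq Nat (succ (succ (succ zero))) (succ (succ (succ zero)))) zero). Pi (x : Pi (ψ : Nat). Nat). Vec Nat zero


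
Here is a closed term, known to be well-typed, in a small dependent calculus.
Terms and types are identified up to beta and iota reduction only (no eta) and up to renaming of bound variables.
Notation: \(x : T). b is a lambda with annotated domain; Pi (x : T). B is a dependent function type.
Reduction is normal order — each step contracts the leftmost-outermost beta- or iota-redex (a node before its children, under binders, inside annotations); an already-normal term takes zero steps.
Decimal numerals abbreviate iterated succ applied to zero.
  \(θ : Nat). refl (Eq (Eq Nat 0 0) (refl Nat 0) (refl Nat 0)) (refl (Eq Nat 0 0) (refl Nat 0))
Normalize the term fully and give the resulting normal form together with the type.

resulting normal form:
  \(θ : Nat). refl (Eq (Eq Nat 0 0) (refl Nat 0) (refl Nat 0)) (refl (Eq Nat 0 0) (refl Nat 0))
the term's type:
  Pi (θ : Nat). Eq (Eq (Eq Nat 0 0) (refl Nat 0) (refl Nat 0)) (refl (Eq Nat 0 0) (refl Nat 0)) (refl (Eq Nat 0 0) (refl Nat 0))
observation: no redex remains anywhere in the term; it is its own normal form.


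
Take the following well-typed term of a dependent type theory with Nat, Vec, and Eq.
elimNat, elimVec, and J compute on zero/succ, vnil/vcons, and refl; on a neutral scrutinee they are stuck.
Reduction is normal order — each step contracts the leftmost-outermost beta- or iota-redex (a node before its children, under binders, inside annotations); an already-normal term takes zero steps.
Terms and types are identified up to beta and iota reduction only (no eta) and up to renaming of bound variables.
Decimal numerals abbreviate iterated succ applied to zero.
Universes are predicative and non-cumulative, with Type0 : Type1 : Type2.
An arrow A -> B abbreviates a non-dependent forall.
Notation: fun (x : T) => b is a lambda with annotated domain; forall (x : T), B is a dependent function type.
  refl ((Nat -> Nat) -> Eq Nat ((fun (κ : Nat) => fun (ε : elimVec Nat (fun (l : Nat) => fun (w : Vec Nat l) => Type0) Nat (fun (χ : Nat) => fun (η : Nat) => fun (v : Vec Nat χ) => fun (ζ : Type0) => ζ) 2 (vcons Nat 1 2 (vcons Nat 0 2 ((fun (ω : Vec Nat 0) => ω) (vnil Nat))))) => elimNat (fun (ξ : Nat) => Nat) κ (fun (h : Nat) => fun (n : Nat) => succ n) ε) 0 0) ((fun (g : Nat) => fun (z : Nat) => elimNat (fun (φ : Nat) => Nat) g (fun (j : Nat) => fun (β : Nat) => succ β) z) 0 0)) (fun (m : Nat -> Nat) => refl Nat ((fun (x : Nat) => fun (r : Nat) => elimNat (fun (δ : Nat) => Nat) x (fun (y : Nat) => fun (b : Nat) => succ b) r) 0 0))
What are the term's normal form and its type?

reduced normal form:
  refl ((Nat -> Nat) -> Eq Nat 0 0) (fun (κ : Nat -> Nat) => refl Nat 0)
inferred type:
  Eq ((Nat -> Nat) -> Eq Nat 0 0) (fun (κ : Nat -> Nat) => refl Nat 0) (fun (ε : Nat -> Nat) => refl Nat 0)
observation: reduction starts at a beta-redex, and 9 normal-order steps reach the normal form.


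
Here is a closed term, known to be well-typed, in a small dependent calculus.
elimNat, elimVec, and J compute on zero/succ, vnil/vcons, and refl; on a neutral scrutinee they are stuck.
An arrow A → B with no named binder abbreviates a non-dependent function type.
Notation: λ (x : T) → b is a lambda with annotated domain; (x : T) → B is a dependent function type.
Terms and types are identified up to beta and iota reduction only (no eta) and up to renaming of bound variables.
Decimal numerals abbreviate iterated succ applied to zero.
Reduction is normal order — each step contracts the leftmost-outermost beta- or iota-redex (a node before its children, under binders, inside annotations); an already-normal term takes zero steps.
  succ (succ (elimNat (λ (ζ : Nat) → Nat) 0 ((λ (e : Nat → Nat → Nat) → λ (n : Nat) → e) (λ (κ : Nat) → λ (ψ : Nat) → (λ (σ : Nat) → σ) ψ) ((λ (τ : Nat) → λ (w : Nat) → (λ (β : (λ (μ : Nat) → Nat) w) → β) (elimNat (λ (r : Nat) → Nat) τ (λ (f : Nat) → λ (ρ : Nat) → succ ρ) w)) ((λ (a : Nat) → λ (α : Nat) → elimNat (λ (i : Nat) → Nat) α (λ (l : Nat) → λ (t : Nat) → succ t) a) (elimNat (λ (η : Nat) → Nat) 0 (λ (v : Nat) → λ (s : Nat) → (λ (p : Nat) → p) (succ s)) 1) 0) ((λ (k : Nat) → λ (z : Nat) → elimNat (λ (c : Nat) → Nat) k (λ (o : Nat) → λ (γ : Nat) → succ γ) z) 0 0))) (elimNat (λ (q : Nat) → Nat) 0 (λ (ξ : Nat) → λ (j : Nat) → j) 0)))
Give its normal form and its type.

normal form:
  2
type:
  Nat
observation: reduction starts at a beta-redex, and 5 normal-order steps reach the normal form.


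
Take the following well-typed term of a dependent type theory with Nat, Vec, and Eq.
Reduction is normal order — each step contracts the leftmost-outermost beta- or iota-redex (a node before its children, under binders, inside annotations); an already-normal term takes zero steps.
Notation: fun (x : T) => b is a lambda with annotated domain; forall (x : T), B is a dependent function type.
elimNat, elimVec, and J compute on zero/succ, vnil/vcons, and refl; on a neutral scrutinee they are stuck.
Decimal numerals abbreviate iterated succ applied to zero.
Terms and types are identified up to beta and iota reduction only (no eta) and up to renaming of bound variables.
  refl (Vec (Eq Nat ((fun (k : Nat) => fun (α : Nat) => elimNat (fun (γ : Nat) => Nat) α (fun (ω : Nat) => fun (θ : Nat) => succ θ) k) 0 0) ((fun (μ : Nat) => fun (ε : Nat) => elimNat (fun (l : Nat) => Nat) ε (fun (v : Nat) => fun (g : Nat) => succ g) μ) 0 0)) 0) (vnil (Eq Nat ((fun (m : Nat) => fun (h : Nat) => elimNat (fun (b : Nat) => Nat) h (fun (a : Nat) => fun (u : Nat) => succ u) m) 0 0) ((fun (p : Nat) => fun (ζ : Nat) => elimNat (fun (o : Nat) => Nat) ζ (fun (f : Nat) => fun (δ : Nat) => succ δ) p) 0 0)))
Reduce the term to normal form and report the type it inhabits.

resulting normal form:
  refl (Vec (Eq Nat 0 0) 0) (vnil (Eq Nat 0 0))
the term's type:
  Eq (Vec (Eq Nat 0 0) 0) (vnil (Eq Nat 0 0)) (vnil (Eq Nat 0 0))
observation: contracting a beta-redex first, the term normalizes in 12 steps.


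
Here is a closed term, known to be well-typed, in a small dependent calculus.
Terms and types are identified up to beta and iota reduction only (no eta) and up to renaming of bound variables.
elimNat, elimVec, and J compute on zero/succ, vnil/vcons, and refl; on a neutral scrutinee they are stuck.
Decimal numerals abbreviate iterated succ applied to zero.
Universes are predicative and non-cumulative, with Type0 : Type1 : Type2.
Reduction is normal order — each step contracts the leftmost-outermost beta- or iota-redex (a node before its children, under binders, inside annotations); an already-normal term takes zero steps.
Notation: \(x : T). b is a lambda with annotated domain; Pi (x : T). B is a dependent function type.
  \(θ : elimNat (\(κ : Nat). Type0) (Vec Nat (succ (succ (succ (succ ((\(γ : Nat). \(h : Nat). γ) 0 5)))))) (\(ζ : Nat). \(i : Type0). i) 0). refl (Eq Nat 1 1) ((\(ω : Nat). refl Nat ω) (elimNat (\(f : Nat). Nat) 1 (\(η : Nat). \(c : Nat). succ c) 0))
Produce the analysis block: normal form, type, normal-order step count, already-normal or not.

normal form:
  \(θ : Vec Nat 4). refl (Eq Nat 1 1) (refl Nat 1)
the term's type:
  Pi (θ : Vec Nat 4). Eq (Eq Nat 1 1) (refl Nat 1) (refl Nat 1)
normal-order step count: 5
already normal: no
first redex: an elimNat iota-redex


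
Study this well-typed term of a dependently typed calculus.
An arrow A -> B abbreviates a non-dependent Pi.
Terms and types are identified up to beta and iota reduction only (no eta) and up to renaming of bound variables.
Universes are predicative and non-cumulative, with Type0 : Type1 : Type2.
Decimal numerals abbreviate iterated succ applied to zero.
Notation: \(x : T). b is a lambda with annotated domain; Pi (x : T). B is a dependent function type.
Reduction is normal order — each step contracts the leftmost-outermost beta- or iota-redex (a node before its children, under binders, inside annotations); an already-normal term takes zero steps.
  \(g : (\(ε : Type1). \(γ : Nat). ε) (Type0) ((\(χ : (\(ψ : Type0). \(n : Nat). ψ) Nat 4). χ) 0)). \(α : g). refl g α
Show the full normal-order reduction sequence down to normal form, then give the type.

normal-order reduction sequence:
  \(g : (\(ε : Type1). \(γ : Nat). ε) (Type0) ((\(χ : (\(ψ : Type0). \(n : Nat). ψ) Nat 4). χ) 0)). \(α : g). refl g α
  ~> \(g : (\(ε : Nat). Type0) ((\(γ : (\(χ : Type0). \(ψ : Nat). χ) Nat 4). γ) 0)). \(n : g). refl g n
  ~> \(g : Type0). \(ε : g). refl g ε
type:
  Pi (g : Type0). Pi (ε : g). Eq g ε ε


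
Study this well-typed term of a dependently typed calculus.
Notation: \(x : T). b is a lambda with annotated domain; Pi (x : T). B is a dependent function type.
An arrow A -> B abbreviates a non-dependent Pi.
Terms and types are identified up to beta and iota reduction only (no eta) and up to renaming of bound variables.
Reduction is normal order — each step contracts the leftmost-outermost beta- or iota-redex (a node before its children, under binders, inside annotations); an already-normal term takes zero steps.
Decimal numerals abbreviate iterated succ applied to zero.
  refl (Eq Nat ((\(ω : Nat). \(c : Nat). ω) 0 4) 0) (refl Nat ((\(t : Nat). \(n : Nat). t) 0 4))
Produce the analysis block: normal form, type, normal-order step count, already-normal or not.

resulting normal form:
  refl (Eq Nat 0 0) (refl Nat 0)
type:
  Eq (Eq Nat 0 0) (refl Nat 0) (refl Nat 0)
reduction steps (normal order): 4
started in normal form: no
first redex: a beta-redex
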